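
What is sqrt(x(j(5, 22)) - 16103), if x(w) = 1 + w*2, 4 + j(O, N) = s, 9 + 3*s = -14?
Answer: 2*I*sqrt(36282)/3 ≈ 126.99*I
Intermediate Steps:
s = -23/3 (s = -3 + (1/3)*(-14) = -3 - 14/3 = -23/3 ≈ -7.6667)
j(O, N) = -35/3 (j(O, N) = -4 - 23/3 = -35/3)
x(w) = 1 + 2*w
sqrt(x(j(5, 22)) - 16103) = sqrt((1 + 2*(-35/3)) - 16103) = sqrt((1 - 70/3) - 16103) = sqrt(-67/3 - 16103) = sqrt(-48376/3) = 2*I*sqrt(36282)/3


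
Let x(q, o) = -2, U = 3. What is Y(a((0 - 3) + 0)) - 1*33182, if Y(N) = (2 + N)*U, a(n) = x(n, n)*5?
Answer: -33206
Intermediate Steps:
a(n) = -10 (a(n) = -2*5 = -10)
Y(N) = 6 + 3*N (Y(N) = (2 + N)*3 = 6 + 3*N)
Y(a((0 - 3) + 0)) - 1*33182 = (6 + 3*(-10)) - 1*33182 = (6 - 30) - 33182 = -24 - 33182 = -33206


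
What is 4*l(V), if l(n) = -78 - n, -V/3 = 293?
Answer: 3204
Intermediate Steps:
V = -879 (V = -3*293 = -879)
4*l(V) = 4*(-78 - 1*(-879)) = 4*(-78 + 879) = 4*801 = 3204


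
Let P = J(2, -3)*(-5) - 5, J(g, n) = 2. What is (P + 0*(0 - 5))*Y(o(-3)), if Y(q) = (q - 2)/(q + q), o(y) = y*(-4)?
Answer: -25/4 ≈ -6.2500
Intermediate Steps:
o(y) = -4*y
Y(q) = (-2 + q)/(2*q) (Y(q) = (-2 + q)/((2*q)) = (-2 + q)*(1/(2*q)) = (-2 + q)/(2*q))
P = -15 (P = 2*(-5) - 5 = -10 - 5 = -15)
(P + 0*(0 - 5))*Y(o(-3)) = (-15 + 0*(0 - 5))*((-2 - 4*(-3))/(2*((-4*(-3))))) = (-15 + 0*(-5))*((1/2)*(-2 + 12)/12) = (-15 + 0)*((1/2)*(1/12)*10) = -15*5/12 = -25/4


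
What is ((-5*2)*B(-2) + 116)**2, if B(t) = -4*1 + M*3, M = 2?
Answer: 9216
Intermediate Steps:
B(t) = 2 (B(t) = -4*1 + 2*3 = -4 + 6 = 2)
((-5*2)*B(-2) + 116)**2 = (-5*2*2 + 116)**2 = (-10*2 + 116)**2 = (-20 + 116)**2 = 96**2 = 9216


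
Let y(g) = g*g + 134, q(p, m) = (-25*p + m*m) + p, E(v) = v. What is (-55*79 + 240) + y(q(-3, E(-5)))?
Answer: 5438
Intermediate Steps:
q(p, m) = m² - 24*p (q(p, m) = (-25*p + m²) + p = (m² - 25*p) + p = m² - 24*p)
y(g) = 134 + g² (y(g) = g² + 134 = 134 + g²)
(-55*79 + 240) + y(q(-3, E(-5))) = (-55*79 + 240) + (134 + ((-5)² - 24*(-3))²) = (-4345 + 240) + (134 + (25 + 72)²) = -4105 + (134 + 97²) = -4105 + (134 + 9409) = -4105 + 9543 = 5438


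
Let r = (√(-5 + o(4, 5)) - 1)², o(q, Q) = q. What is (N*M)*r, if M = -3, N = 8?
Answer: 48*I ≈ 48.0*I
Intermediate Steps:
r = (-1 + I)² (r = (√(-5 + 4) - 1)² = (√(-1) - 1)² = (I - 1)² = (-1 + I)² ≈ -2.0*I)
(N*M)*r = (8*(-3))*(1 - I)² = -24*(1 - I)²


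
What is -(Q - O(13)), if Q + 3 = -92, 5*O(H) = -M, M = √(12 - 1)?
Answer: 95 - √11/5 ≈ 94.337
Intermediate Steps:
M = √11 ≈ 3.3166
O(H) = -√11/5 (O(H) = (-√11)/5 = -√11/5)
Q = -95 (Q = -3 - 92 = -95)
-(Q - O(13)) = -(-95 - (-1)*√11/5) = -(-95 + √11/5) = 95 - √11/5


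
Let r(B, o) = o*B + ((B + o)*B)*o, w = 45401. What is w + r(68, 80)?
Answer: 855961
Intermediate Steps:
r(B, o) = B*o + B*o*(B + o) (r(B, o) = B*o + (B*(B + o))*o = B*o + B*o*(B + o))
w + r(68, 80) = 45401 + 68*80*(1 + 68 + 80) = 45401 + 68*80*149 = 45401 + 810560 = 855961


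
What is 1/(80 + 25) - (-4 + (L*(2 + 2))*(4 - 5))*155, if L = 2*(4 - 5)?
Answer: -65099/105 ≈ -619.99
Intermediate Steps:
L = -2 (L = 2*(-1) = -2)
1/(80 + 25) - (-4 + (L*(2 + 2))*(4 - 5))*155 = 1/(80 + 25) - (-4 + (-2*(2 + 2))*(4 - 5))*155 = 1/105 - (-4 - 2*4*(-1))*155 = 1/105 - (-4 - 8*(-1))*155 = 1/105 - (-4 + 8)*155 = 1/105 - 1*4*155 = 1/105 - 4*155 = 1/105 - 620 = -65099/105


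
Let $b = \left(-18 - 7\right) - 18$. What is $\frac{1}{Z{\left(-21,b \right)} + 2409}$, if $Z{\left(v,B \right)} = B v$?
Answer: $\frac{1}{3312} \approx 0.00030193$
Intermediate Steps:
$b = -43$ ($b = -25 - 18 = -43$)
$\frac{1}{Z{\left(-21,b \right)} + 2409} = \frac{1}{\left(-43\right) \left(-21\right) + 2409} = \frac{1}{903 + 2409} = \frac{1}{3312}$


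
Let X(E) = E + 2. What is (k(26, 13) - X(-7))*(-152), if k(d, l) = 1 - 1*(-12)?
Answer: -2736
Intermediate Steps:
X(E) = 2 + E
k(d, l) = 13 (k(d, l) = 1 + 12 = 13)
(k(26, 13) - X(-7))*(-152) = (13 - (2 - 7))*(-152) = (13 - 1*(-5))*(-152) = (13 + 5)*(-152) = 18*(-152) = -2736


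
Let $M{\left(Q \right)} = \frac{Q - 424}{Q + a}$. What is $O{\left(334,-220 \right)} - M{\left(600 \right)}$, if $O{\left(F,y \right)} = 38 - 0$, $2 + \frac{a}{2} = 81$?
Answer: $\frac{14314}{379} \approx 37.768$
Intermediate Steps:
$a = 158$ ($a = -4 + 2 \cdot 81 = -4 + 162 = 158$)
$O{\left(F,y \right)} = 38$ ($O{\left(F,y \right)} = 38 + 0 = 38$)
$M{\left(Q \right)} = \frac{-424 + Q}{158 + Q}$ ($M{\left(Q \right)} = \frac{Q - 424}{Q + 158} = \frac{-424 + Q}{158 + Q}$)
$O{\left(334,-220 \right)} - M{\left(600 \right)} = 38 - \frac{-424 + 600}{158 + 600} = 38 - \frac{1}{758} \cdot 176 = 38 - \frac{88}{379} = \frac{14314}{379}$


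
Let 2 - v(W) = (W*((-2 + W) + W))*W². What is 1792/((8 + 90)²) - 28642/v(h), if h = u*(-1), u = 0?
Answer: -4912039/343 ≈ -14321.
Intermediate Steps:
h = 0 (h = 0*(-1) = 0)
v(W) = 2 - W³*(-2 + 2*W) (v(W) = 2 - W*((-2 + W) + W)*W² = 2 - W*(-2 + 2*W)*W² = 2 - W³*(-2 + 2*W))
1792/((8 + 90)²) - 28642/v(h) = 1792/((8 + 90)²) - 28642/(2 - 2*0⁴ + 2*0³) = 1792/(98²) - 28642/(2 - 2*0 + 2*0) = 1792/9604 - 28642/(2 + 0 + 0) = 1792*(1/9604) - 28642/2 = 64/343 - 28642*½ = 64/343 - 14321 = -4912039/343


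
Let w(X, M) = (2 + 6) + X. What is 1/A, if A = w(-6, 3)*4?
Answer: 1/8 ≈ 0.12500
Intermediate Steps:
w(X, M) = 8 + X
A = 8 (A = (8 - 6)*4 = 2*4 = 8)
1/A = 1/8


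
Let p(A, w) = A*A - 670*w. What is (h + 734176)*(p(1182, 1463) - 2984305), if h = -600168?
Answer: -344050933128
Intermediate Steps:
p(A, w) = A² - 670*w
(h + 734176)*(p(1182, 1463) - 2984305) = (-600168 + 734176)*((1182² - 670*1463) - 2984305) = 134008*((1397124 - 980210) - 2984305) = 134008*(416914 - 2984305) = 134008*(-2567391) = -344050933128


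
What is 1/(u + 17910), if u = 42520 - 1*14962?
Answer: 1/45468 ≈ 2.1993e-5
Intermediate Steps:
u = 27558 (u = 42520 - 14962 = 27558)
1/(u + 17910) = 1/(27558 + 17910) = 1/45468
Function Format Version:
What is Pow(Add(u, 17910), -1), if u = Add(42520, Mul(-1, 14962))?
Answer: Rational(1, 45468) ≈ 2.1993e-5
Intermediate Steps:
u = 27558 (u = Add(42520, -14962) = 27558)
Pow(Add(u, 17910), -1) = Pow(Add(27558, 17910), -1) = Pow(45468, -1) = Rational(1, 45468)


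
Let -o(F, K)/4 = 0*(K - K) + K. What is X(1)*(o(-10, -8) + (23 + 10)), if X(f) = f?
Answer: 65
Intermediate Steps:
o(F, K) = -4*K (o(F, K) = -4*(0*(K - K) + K) = -4*(0*0 + K) = -4*(0 + K) = -4*K)
X(1)*(o(-10, -8) + (23 + 10)) = 1*(-4*(-8) + (23 + 10)) = 1*(32 + 33) = 1*65 = 65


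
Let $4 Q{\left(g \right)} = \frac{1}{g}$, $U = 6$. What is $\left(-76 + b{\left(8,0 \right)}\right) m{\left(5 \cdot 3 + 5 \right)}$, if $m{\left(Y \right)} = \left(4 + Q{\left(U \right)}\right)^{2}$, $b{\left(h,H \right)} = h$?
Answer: $- \frac{159953}{144} \approx -1110.8$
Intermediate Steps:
$Q{\left(g \right)} = \frac{1}{4 g}$
$m{\left(Y \right)} = \frac{9409}{576}$ ($m{\left(Y \right)} = \left(4 + \frac{1}{4 \cdot 6}\right)^{2} = \left(4 + \frac{1}{4} \cdot \frac{1}{6}\right)^{2} = \left(4 + \frac{1}{24}\right)^{2} = \left(\frac{97}{24}\right)^{2} = \frac{9409}{576}$)
$\left(-76 + b{\left(8,0 \right)}\right) m{\left(5 \cdot 3 + 5 \right)} = \left(-76 + 8\right) \frac{9409}{576} = \left(-68\right) \frac{9409}{576} = - \frac{159953}{144}$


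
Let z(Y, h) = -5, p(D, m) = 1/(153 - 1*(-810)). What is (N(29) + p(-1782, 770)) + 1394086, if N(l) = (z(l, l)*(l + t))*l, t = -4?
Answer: 1339013944/963 ≈ 1.3905e+6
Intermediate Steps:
p(D, m) = 1/963 (p(D, m) = 1/(153 + 810) = 1/963)
N(l) = l*(20 - 5*l) (N(l) = (-5*(l - 4))*l = (-5*(-4 + l))*l = (20 - 5*l)*l = l*(20 - 5*l))
(N(29) + p(-1782, 770)) + 1394086 = (5*29*(4 - 1*29) + 1/963) + 1394086 = (5*29*(4 - 29) + 1/963) + 1394086 = (5*29*(-25) + 1/963) + 1394086 = (-3625 + 1/963) + 1394086 = -3490874/963 + 1394086 = 1339013944/963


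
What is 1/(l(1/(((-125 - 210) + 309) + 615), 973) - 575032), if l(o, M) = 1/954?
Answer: -954/548580527 ≈ -1.7390e-6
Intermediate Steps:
l(o, M) = 1/954
1/(l(1/(((-125 - 210) + 309) + 615), 973) - 575032) = 1/(1/954 - 575032) = 1/(-548580527/954) = -954/548580527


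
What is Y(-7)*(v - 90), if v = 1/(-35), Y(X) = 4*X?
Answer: 12604/5 ≈ 2520.8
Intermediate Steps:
v = -1/35 ≈ -0.028571
Y(-7)*(v - 90) = (4*(-7))*(-1/35 - 90) = -28*(-3151/35) = 12604/5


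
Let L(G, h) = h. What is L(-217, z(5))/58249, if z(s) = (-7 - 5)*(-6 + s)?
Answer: 12/58249 ≈ 0.00020601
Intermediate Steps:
z(s) = 72 - 12*s (z(s) = -12*(-6 + s) = 72 - 12*s)
L(-217, z(5))/58249 = (72 - 12*5)/58249 = (72 - 60)*(1/58249) = 12*(1/58249) = 12/58249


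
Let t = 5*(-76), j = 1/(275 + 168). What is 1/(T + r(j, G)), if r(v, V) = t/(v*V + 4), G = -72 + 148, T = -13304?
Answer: -462/6188533 ≈ -7.4654e-5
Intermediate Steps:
j = 1/443 ≈ 0.0022573
t = -380
G = 76
r(v, V) = -380/(4 + V*v) (r(v, V) = -380/(v*V + 4) = -380/(V*v + 4) = -380/(4 + V*v))
1/(T + r(j, G)) = 1/(-13304 - 380/(4 + 76*(1/443))) = 1/(-13304 - 380/(4 + 76/443)) = 1/(-13304 - 380/1848/443) = 1/(-13304 - 380*443/1848) = 1/(-13304 - 42085/462) = 1/(-6188533/462) = -462/6188533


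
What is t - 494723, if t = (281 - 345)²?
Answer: -490627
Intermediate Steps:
t = 4096 (t = (-64)² = 4096)
t - 494723 = 4096 - 494723 = -490627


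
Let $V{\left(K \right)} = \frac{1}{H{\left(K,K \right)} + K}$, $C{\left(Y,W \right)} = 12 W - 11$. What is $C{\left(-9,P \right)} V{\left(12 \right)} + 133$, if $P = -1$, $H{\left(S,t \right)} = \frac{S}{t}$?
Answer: $\frac{1706}{13} \approx 131.23$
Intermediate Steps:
$C{\left(Y,W \right)} = -11 + 12 W$
$V{\left(K \right)} = \frac{1}{1 + K}$ ($V{\left(K \right)} = \frac{1}{\frac{K}{K} + K} = \frac{1}{1 + K}$)
$C{\left(-9,P \right)} V{\left(12 \right)} + 133 = \frac{-11 + 12 \left(-1\right)}{1 + 12} + 133 = \frac{-11 - 12}{13} + 133 = \left(-23\right) \frac{1}{13} + 133 = - \frac{23}{13} + 133 = \frac{1706}{13}$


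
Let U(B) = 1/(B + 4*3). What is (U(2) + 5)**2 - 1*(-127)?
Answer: 29933/196 ≈ 152.72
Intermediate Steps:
U(B) = 1/(12 + B) (U(B) = 1/(B + 12) = 1/(12 + B))
(U(2) + 5)**2 - 1*(-127) = (1/(12 + 2) + 5)**2 - 1*(-127) = (1/14 + 5)**2 + 127 = (71/14)**2 + 127 = 5041/196 + 127 = 29933/196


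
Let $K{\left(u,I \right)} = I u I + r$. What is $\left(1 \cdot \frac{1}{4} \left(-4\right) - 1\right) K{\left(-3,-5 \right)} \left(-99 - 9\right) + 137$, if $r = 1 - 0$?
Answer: $-15847$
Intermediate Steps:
$r = 1$ ($r = 1 + 0 = 1$)
$K{\left(u,I \right)} = 1 + u I^{2}$ ($K{\left(u,I \right)} = I u I + 1 = u I^{2} + 1 = 1 + u I^{2}$)
$\left(1 \cdot \frac{1}{4} \left(-4\right) - 1\right) K{\left(-3,-5 \right)} \left(-99 - 9\right) + 137 = \left(1 \cdot \frac{1}{4} \left(-4\right) - 1\right) \left(1 - 3 \left(-5\right)^{2}\right) \left(-99 - 9\right) + 137 = \left(1 \cdot \frac{1}{4} \left(-4\right) - 1\right) \left(1 - 75\right) \left(-99 - 9\right) + 137 = \left(\frac{1}{4} \left(-4\right) - 1\right) \left(1 - 75\right) \left(-108\right) + 137 = \left(-1 - 1\right) \left(-74\right) \left(-108\right) + 137 = \left(-2\right) \left(-74\right) \left(-108\right) + 137 = 148 \left(-108\right) + 137 = -15984 + 137 = -15847$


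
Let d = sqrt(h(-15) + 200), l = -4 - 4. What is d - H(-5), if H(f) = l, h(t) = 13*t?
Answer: 8 + sqrt(5) ≈ 10.236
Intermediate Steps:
l = -8
H(f) = -8
d = sqrt(5) (d = sqrt(13*(-15) + 200) = sqrt(-195 + 200) = sqrt(5) ≈ 2.2361)
d - H(-5) = sqrt(5) - 1*(-8) = sqrt(5) + 8 = 8 + sqrt(5)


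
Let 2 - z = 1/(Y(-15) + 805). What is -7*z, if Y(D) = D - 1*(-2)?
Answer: -11081/792 ≈ -13.991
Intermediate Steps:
Y(D) = 2 + D (Y(D) = D + 2 = 2 + D)
z = 1583/792 (z = 2 - 1/((2 - 15) + 805) = 2 - 1/(-13 + 805) = 2 - 1/792 = 1583/792 ≈ 1.9987)
-7*z = -7*1583/792 = -11081/792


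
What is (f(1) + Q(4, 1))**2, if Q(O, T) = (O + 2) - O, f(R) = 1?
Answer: 9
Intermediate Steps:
Q(O, T) = 2 (Q(O, T) = (2 + O) - O = 2)
(f(1) + Q(4, 1))**2 = (1 + 2)**2 = 3**2 = 9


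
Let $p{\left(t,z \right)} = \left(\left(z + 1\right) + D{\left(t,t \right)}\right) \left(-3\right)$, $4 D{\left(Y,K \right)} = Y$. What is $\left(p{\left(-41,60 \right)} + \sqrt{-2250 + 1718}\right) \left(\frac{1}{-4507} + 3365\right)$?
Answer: $- \frac{4618063443}{9014} + \frac{30332108 i \sqrt{133}}{4507} \approx -5.1232 \cdot 10^{5} + 77614.0 i$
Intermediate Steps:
$D{\left(Y,K \right)} = \frac{Y}{4}$
$p{\left(t,z \right)} = -3 - 3 z - \frac{3 t}{4}$ ($p{\left(t,z \right)} = \left(\left(z + 1\right) + \frac{t}{4}\right) \left(-3\right) = \left(\left(1 + z\right) + \frac{t}{4}\right) \left(-3\right) = \left(1 + z + \frac{t}{4}\right) \left(-3\right) = -3 - 3 z - \frac{3 t}{4}$)
$\left(p{\left(-41,60 \right)} + \sqrt{-2250 + 1718}\right) \left(\frac{1}{-4507} + 3365\right) = \left(\left(-3 - 180 - - \frac{123}{4}\right) + \sqrt{-2250 + 1718}\right) \left(\frac{1}{-4507} + 3365\right) = \left(\left(-3 - 180 + \frac{123}{4}\right) + \sqrt{-532}\right) \left(- \frac{1}{4507} + 3365\right) = \left(- \frac{609}{4} + 2 i \sqrt{133}\right) \frac{15166054}{4507} = - \frac{4618063443}{9014} + \frac{30332108 i \sqrt{133}}{4507}$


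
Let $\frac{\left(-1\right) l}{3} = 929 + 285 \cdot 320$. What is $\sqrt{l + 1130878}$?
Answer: $\sqrt{854491} \approx 924.39$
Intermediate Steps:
$l = -276387$ ($l = - 3 \left(929 + 285 \cdot 320\right) = - 3 \left(929 + 91200\right) = \left(-3\right) 92129 = -276387$)
$\sqrt{l + 1130878} = \sqrt{-276387 + 1130878} = \sqrt{854491}$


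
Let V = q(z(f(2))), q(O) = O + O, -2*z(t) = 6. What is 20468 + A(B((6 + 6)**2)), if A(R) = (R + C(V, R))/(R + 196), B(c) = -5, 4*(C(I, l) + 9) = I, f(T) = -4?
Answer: 7818745/382 ≈ 20468.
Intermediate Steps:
z(t) = -3 (z(t) = -1/2*6 = -3)
q(O) = 2*O
V = -6 (V = 2*(-3) = -6)
C(I, l) = -9 + I/4
A(R) = (-21/2 + R)/(196 + R) (A(R) = (R + (-9 + (1/4)*(-6)))/(R + 196) = (R + (-9 - 3/2))/(196 + R) = (R - 21/2)/(196 + R) = (-21/2 + R)/(196 + R))
20468 + A(B((6 + 6)**2)) = 20468 + (-21/2 - 5)/(196 - 5) = 20468 - 31/2/191 = 20468 + (1/191)*(-31/2) = 20468 - 31/382 = 7818745/382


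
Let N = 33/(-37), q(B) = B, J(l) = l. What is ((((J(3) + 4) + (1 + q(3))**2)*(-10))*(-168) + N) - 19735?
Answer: 699452/37 ≈ 18904.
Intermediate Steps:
N = -33/37 (N = -1/37*33 = -33/37 ≈ -0.89189)
((((J(3) + 4) + (1 + q(3))**2)*(-10))*(-168) + N) - 19735 = ((((3 + 4) + (1 + 3)**2)*(-10))*(-168) - 33/37) - 19735 = (((7 + 4**2)*(-10))*(-168) - 33/37) - 19735 = (((7 + 16)*(-10))*(-168) - 33/37) - 19735 = ((23*(-10))*(-168) - 33/37) - 19735 = (-230*(-168) - 33/37) - 19735 = (38640 - 33/37) - 19735 = 1429647/37 - 19735 = 699452/37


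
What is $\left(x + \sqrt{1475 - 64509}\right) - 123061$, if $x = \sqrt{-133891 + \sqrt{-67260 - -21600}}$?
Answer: $-123061 + \sqrt{-133891 + 2 i \sqrt{11415}} + i \sqrt{63034} \approx -1.2306 \cdot 10^{5} + 616.98 i$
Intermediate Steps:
$x = \sqrt{-133891 + 2 i \sqrt{11415}}$ ($x = \sqrt{-133891 + \sqrt{-67260 + 21600}} = \sqrt{-133891 + \sqrt{-45660}} = \sqrt{-133891 + 2 i \sqrt{11415}} \approx 0.292 + 365.91 i$)
$\left(x + \sqrt{1475 - 64509}\right) - 123061 = \left(\sqrt{-133891 + 2 i \sqrt{11415}} + \sqrt{1475 - 64509}\right) - 123061 = \left(\sqrt{-133891 + 2 i \sqrt{11415}} + \sqrt{-63034}\right) - 123061 = \left(\sqrt{-133891 + 2 i \sqrt{11415}} + i \sqrt{63034}\right) - 123061 = -123061 + \sqrt{-133891 + 2 i \sqrt{11415}} + i \sqrt{63034}$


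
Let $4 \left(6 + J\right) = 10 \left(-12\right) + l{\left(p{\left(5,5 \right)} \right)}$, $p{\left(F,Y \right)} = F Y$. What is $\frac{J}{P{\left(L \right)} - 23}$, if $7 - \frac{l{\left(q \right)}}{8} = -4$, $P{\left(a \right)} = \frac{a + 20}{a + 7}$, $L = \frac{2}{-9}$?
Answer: $\frac{122}{175} \approx 0.69714$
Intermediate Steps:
$L = - \frac{2}{9}$ ($L = 2 \left(- \frac{1}{9}\right) = - \frac{2}{9} \approx -0.22222$)
$P{\left(a \right)} = \frac{20 + a}{7 + a}$
$l{\left(q \right)} = 88$ ($l{\left(q \right)} = 56 - -32 = 56 + 32 = 88$)
$J = -14$ ($J = -6 + \frac{10 \left(-12\right) + 88}{4} = -6 + \frac{-120 + 88}{4} = -6 + \frac{1}{4} \left(-32\right) = -6 - 8 = -14$)
$\frac{J}{P{\left(L \right)} - 23} = - \frac{14}{\frac{20 - \frac{2}{9}}{7 - \frac{2}{9}} - 23} = - \frac{14}{\frac{1}{\frac{61}{9}} \cdot \frac{178}{9} - 23} = - \frac{14}{\frac{9}{61} \cdot \frac{178}{9} - 23} = - \frac{14}{\frac{178}{61} - 23} = - \frac{14}{- \frac{1225}{61}} = \left(-14\right) \left(- \frac{61}{1225}\right) = \frac{122}{175}$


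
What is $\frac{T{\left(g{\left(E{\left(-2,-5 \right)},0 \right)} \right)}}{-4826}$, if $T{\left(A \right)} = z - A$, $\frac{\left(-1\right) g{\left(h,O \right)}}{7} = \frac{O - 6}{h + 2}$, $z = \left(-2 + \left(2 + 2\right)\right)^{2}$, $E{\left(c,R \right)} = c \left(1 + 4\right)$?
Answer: $- \frac{37}{19304} \approx -0.0019167$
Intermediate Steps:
$E{\left(c,R \right)} = 5 c$ ($E{\left(c,R \right)} = c 5 = 5 c$)
$z = 4$ ($z = \left(-2 + 4\right)^{2} = 2^{2} = 4$)
$g{\left(h,O \right)} = - \frac{7 \left(-6 + O\right)}{2 + h}$ ($g{\left(h,O \right)} = - 7 \frac{O - 6}{h + 2} = - 7 \frac{-6 + O}{2 + h} = - \frac{7 \left(-6 + O\right)}{2 + h}$)
$T{\left(A \right)} = 4 - A$
$\frac{T{\left(g{\left(E{\left(-2,-5 \right)},0 \right)} \right)}}{-4826} = \frac{4 - \frac{7 \left(6 - 0\right)}{2 + 5 \left(-2\right)}}{-4826} = \left(4 - \frac{7 \left(6 + 0\right)}{2 - 10}\right) \left(- \frac{1}{4826}\right) = \left(4 - 7 \frac{1}{-8} \cdot 6\right) \left(- \frac{1}{4826}\right) = \left(4 - 7 \left(- \frac{1}{8}\right) 6\right) \left(- \frac{1}{4826}\right) = \left(4 - - \frac{21}{4}\right) \left(- \frac{1}{4826}\right) = \left(4 + \frac{21}{4}\right) \left(- \frac{1}{4826}\right) = \frac{37}{4} \left(- \frac{1}{4826}\right) = - \frac{37}{19304}$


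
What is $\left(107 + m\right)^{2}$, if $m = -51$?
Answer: $3136$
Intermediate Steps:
$\left(107 + m\right)^{2} = \left(107 - 51\right)^{2} = 56^{2} = 3136$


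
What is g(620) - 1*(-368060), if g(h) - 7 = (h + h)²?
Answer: 1905667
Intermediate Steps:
g(h) = 7 + 4*h² (g(h) = 7 + (h + h)² = 7 + (2*h)² = 7 + 4*h²)
g(620) - 1*(-368060) = (7 + 4*620²) - 1*(-368060) = (7 + 4*384400) + 368060 = (7 + 1537600) + 368060 = 1537607 + 368060 = 1905667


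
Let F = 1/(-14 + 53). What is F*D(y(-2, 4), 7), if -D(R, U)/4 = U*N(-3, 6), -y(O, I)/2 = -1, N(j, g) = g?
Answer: -56/13 ≈ -4.3077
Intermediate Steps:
y(O, I) = 2 (y(O, I) = -2*(-1) = 2)
F = 1/39 ≈ 0.025641
D(R, U) = -24*U (D(R, U) = -4*U*6 = -24*U)
F*D(y(-2, 4), 7) = (-24*7)/39 = (1/39)*(-168) = -56/13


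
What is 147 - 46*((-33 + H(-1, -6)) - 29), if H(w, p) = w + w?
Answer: 3091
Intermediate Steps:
H(w, p) = 2*w
147 - 46*((-33 + H(-1, -6)) - 29) = 147 - 46*((-33 + 2*(-1)) - 29) = 147 - 46*((-33 - 2) - 29) = 147 - 46*(-35 - 29) = 147 - 46*(-64) = 147 + 2944 = 3091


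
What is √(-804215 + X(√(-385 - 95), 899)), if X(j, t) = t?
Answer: 2*I*√200829 ≈ 896.28*I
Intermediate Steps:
√(-804215 + X(√(-385 - 95), 899)) = √(-804215 + 899) = √(-803316) = 2*I*√200829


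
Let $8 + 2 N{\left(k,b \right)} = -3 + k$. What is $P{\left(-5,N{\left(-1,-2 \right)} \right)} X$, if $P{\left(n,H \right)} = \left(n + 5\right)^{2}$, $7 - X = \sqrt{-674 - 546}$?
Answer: $0$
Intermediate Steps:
$N{\left(k,b \right)} = - \frac{11}{2} + \frac{k}{2}$ ($N{\left(k,b \right)} = -4 + \frac{-3 + k}{2} = -4 + \left(- \frac{3}{2} + \frac{k}{2}\right) = - \frac{11}{2} + \frac{k}{2}$)
$X = 7 - 2 i \sqrt{305}$ ($X = 7 - \sqrt{-674 - 546} = 7 - \sqrt{-1220} = 7 - 2 i \sqrt{305} \approx 7.0 - 34.929 i$)
$P{\left(n,H \right)} = \left(5 + n\right)^{2}$
$P{\left(-5,N{\left(-1,-2 \right)} \right)} X = \left(5 - 5\right)^{2} \left(7 - 2 i \sqrt{305}\right) = 0^{2} \left(7 - 2 i \sqrt{305}\right) = 0 \left(7 - 2 i \sqrt{305}\right) = 0$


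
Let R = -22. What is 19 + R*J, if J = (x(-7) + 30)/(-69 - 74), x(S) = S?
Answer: 293/13 ≈ 22.538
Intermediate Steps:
J = -23/143 (J = (-7 + 30)/(-69 - 74) = 23/(-143) = 23*(-1/143) = -23/143 ≈ -0.16084)
19 + R*J = 19 - 22*(-23/143) = 19 + 46/13 = 293/13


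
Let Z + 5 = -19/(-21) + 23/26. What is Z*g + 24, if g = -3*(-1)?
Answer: 2615/182 ≈ 14.368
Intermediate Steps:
g = 3
Z = -1753/546 (Z = -5 + (-19/(-21) + 23/26) = -5 + (-19*(-1/21) + 23*(1/26)) = -5 + (19/21 + 23/26) = -5 + 977/546 = -1753/546 ≈ -3.2106)
Z*g + 24 = -1753/546*3 + 24 = -1753/182 + 24 = 2615/182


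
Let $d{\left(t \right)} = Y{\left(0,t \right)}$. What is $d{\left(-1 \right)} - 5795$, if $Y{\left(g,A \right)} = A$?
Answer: $-5796$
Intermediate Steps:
$d{\left(t \right)} = t$
$d{\left(-1 \right)} - 5795 = -1 - 5795 = -5796$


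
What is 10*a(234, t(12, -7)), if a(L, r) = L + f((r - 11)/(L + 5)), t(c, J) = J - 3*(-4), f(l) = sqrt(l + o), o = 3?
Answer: 2340 + 30*sqrt(18881)/239 ≈ 2357.2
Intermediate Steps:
f(l) = sqrt(3 + l) (f(l) = sqrt(l + 3) = sqrt(3 + l))
t(c, J) = 12 + J (t(c, J) = J + 12 = 12 + J)
a(L, r) = L + sqrt(3 + (-11 + r)/(5 + L)) (a(L, r) = L + sqrt(3 + (r - 11)/(L + 5)) = L + sqrt(3 + (-11 + r)/(5 + L)))
10*a(234, t(12, -7)) = 10*(234 + sqrt((4 + (12 - 7) + 3*234)/(5 + 234))) = 10*(234 + sqrt((4 + 5 + 702)/239)) = 10*(234 + sqrt((1/239)*711)) = 10*(234 + sqrt(711/239)) = 10*(234 + 3*sqrt(18881)/239) = 2340 + 30*sqrt(18881)/239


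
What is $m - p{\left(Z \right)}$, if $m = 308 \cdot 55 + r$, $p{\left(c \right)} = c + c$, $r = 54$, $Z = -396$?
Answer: $17786$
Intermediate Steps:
$p{\left(c \right)} = 2 c$
$m = 16994$ ($m = 308 \cdot 55 + 54 = 16940 + 54 = 16994$)
$m - p{\left(Z \right)} = 16994 - 2 \left(-396\right) = 16994 - -792 = 16994 + 792 = 17786$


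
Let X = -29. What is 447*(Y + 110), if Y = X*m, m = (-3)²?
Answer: -67497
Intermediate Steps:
m = 9
Y = -261 (Y = -29*9 = -261)
447*(Y + 110) = 447*(-261 + 110) = 447*(-151) = -67497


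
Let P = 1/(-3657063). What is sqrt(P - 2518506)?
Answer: I*sqrt(33682775740625299377)/3657063 ≈ 1587.0*I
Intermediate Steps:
P = -1/3657063 ≈ -2.7344e-7
sqrt(P - 2518506) = sqrt(-1/3657063 - 2518506) = sqrt(-9210335107879/3657063) = I*sqrt(33682775740625299377)/3657063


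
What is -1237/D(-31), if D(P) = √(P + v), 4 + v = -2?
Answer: 1237*I*√37/37 ≈ 203.36*I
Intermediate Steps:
v = -6 (v = -4 - 2 = -6)
D(P) = √(-6 + P) (D(P) = √(P - 6) = √(-6 + P))
-1237/D(-31) = -1237/√(-6 - 31) = -1237*(-I*√37/37) = -(-1237)*I*√37/37 = 1237*I*√37/37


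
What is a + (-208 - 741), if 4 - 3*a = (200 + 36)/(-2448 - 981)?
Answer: -9748411/10287 ≈ -947.64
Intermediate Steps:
a = 13952/10287 (a = 4/3 - (200 + 36)/(3*(-2448 - 981)) = 4/3 - 236/(3*(-3429)) = 4/3 - 236*(-1)/(3*3429) = 4/3 - ⅓*(-236/3429) = 4/3 + 236/10287 = 13952/10287 ≈ 1.3563)
a + (-208 - 741) = 13952/10287 + (-208 - 741) = 13952/10287 - 949 = -9748411/10287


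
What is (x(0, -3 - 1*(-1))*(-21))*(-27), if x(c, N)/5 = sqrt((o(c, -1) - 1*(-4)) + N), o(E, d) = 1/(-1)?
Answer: 2835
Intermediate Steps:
o(E, d) = -1
x(c, N) = 5*sqrt(3 + N) (x(c, N) = 5*sqrt((-1 - 1*(-4)) + N) = 5*sqrt((-1 + 4) + N) = 5*sqrt(3 + N))
(x(0, -3 - 1*(-1))*(-21))*(-27) = ((5*sqrt(3 + (-3 - 1*(-1))))*(-21))*(-27) = ((5*sqrt(3 + (-3 + 1)))*(-21))*(-27) = ((5*sqrt(3 - 2))*(-21))*(-27) = ((5*sqrt(1))*(-21))*(-27) = ((5*1)*(-21))*(-27) = (5*(-21))*(-27) = -105*(-27) = 2835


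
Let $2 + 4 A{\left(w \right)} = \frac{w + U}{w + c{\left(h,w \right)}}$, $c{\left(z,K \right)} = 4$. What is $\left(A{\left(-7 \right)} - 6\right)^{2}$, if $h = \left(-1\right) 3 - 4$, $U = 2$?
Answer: $\frac{5329}{144} \approx 37.007$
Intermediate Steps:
$h = -7$ ($h = -3 - 4 = -7$)
$A{\left(w \right)} = - \frac{1}{2} + \frac{2 + w}{4 \left(4 + w\right)}$ ($A{\left(w \right)} = - \frac{1}{2} + \frac{\left(w + 2\right) \frac{1}{w + 4}}{4} = - \frac{1}{2} + \frac{\left(2 + w\right) \frac{1}{4 + w}}{4} = - \frac{1}{2} + \frac{\frac{1}{4 + w} \left(2 + w\right)}{4} = - \frac{1}{2} + \frac{2 + w}{4 \left(4 + w\right)}$)
$\left(A{\left(-7 \right)} - 6\right)^{2} = \left(\frac{-6 - -7}{4 \left(4 - 7\right)} - 6\right)^{2} = \left(\frac{-6 + 7}{4 \left(-3\right)} - 6\right)^{2} = \left(\frac{1}{4} \left(- \frac{1}{3}\right) 1 - 6\right)^{2} = \left(- \frac{1}{12} - 6\right)^{2} = \left(- \frac{73}{12}\right)^{2} = \frac{5329}{144}$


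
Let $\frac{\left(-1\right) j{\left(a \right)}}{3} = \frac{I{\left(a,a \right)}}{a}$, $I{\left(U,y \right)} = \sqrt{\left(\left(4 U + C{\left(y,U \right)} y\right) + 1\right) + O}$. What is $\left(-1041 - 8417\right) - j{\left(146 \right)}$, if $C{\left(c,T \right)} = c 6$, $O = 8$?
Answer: $-9458 + \frac{3 \sqrt{128489}}{146} \approx -9450.6$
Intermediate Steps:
$C{\left(c,T \right)} = 6 c$
$I{\left(U,y \right)} = \sqrt{9 + 4 U + 6 y^{2}}$ ($I{\left(U,y \right)} = \sqrt{\left(\left(4 U + 6 y y\right) + 1\right) + 8} = \sqrt{\left(\left(4 U + 6 y^{2}\right) + 1\right) + 8} = \sqrt{\left(1 + 4 U + 6 y^{2}\right) + 8} = \sqrt{9 + 4 U + 6 y^{2}}$)
$j{\left(a \right)} = - \frac{3 \sqrt{9 + 4 a + 6 a^{2}}}{a}$ ($j{\left(a \right)} = - 3 \frac{\sqrt{9 + 4 a + 6 a^{2}}}{a} = - \frac{3 \sqrt{9 + 4 a + 6 a^{2}}}{a}$)
$\left(-1041 - 8417\right) - j{\left(146 \right)} = \left(-1041 - 8417\right) - - \frac{3 \sqrt{9 + 4 \cdot 146 + 6 \cdot 146^{2}}}{146} = -9458 - \left(-3\right) \frac{1}{146} \sqrt{9 + 584 + 6 \cdot 21316} = -9458 - \left(-3\right) \frac{1}{146} \sqrt{9 + 584 + 127896} = -9458 - \left(-3\right) \frac{1}{146} \sqrt{128489} = -9458 - - \frac{3 \sqrt{128489}}{146} = -9458 + \frac{3 \sqrt{128489}}{146}$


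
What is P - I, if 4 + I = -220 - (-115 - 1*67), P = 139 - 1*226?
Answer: -45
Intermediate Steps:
P = -87 (P = 139 - 226 = -87)
I = -42 (I = -4 + (-220 - (-115 - 1*67)) = -4 + (-220 - (-115 - 67)) = -4 + (-220 - 1*(-182)) = -4 + (-220 + 182) = -4 - 38 = -42)
P - I = -87 - 1*(-42) = -87 + 42 = -45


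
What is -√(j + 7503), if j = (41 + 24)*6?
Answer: -3*√877 ≈ -88.843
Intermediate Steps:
j = 390 (j = 65*6 = 390)
-√(j + 7503) = -√(390 + 7503) = -√7893 = -3*√877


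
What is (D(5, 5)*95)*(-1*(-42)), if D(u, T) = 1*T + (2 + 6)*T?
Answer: 179550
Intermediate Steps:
D(u, T) = 9*T (D(u, T) = T + 8*T = 9*T)
(D(5, 5)*95)*(-1*(-42)) = ((9*5)*95)*(-1*(-42)) = (45*95)*42 = 4275*42 = 179550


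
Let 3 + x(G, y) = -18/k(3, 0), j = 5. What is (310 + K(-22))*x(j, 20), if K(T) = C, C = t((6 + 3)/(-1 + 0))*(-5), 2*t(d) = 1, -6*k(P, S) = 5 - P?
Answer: 31365/2 ≈ 15683.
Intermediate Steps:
k(P, S) = -⅚ + P/6 (k(P, S) = -(5 - P)/6 = -⅚ + P/6)
t(d) = ½ (t(d) = (½)*1 = ½)
x(G, y) = 51 (x(G, y) = -3 - 18/(-⅚ + (⅙)*3) = -3 - 18/(-⅚ + ½) = -3 - 18/(-⅓) = -3 - 18*(-3) = -3 + 54 = 51)
C = -5/2 (C = (½)*(-5) = -5/2 ≈ -2.5000)
K(T) = -5/2
(310 + K(-22))*x(j, 20) = (310 - 5/2)*51 = (615/2)*51 = 31365/2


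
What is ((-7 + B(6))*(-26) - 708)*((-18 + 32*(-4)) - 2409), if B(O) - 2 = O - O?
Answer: 1476790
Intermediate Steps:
B(O) = 2 (B(O) = 2 + (O - O) = 2 + 0 = 2)
((-7 + B(6))*(-26) - 708)*((-18 + 32*(-4)) - 2409) = ((-7 + 2)*(-26) - 708)*((-18 + 32*(-4)) - 2409) = (-5*(-26) - 708)*((-18 - 128) - 2409) = (130 - 708)*(-146 - 2409) = -578*(-2555) = 1476790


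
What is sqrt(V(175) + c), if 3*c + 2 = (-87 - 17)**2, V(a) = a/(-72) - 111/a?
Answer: sqrt(635322562)/420 ≈ 60.013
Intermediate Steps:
V(a) = -111/a - a/72 (V(a) = a*(-1/72) - 111/a = -a/72 - 111/a = -111/a - a/72)
c = 10814/3 (c = -2/3 + (-87 - 17)**2/3 = -2/3 + (1/3)*(-104)**2 = -2/3 + (1/3)*10816 = -2/3 + 10816/3 = 10814/3 ≈ 3604.7)
sqrt(V(175) + c) = sqrt((-111/175 - 1/72*175) + 10814/3) = sqrt((-111*1/175 - 175/72) + 10814/3) = sqrt((-111/175 - 175/72) + 10814/3) = sqrt(-38617/12600 + 10814/3) = sqrt(45380183/12600) = sqrt(635322562)/420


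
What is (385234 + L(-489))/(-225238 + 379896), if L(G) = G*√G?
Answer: 192617/77329 - 489*I*√489/154658 ≈ 2.4909 - 0.069918*I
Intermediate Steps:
L(G) = G^(3/2)
(385234 + L(-489))/(-225238 + 379896) = (385234 + (-489)^(3/2))/(-225238 + 379896) = (385234 - 489*I*√489)/154658 = (385234 - 489*I*√489)*(1/154658) = 192617/77329 - 489*I*√489/154658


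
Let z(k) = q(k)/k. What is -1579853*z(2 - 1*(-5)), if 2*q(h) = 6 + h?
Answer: -20538089/14 ≈ -1.4670e+6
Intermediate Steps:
q(h) = 3 + h/2 (q(h) = (6 + h)/2 = 3 + h/2)
z(k) = (3 + k/2)/k
-1579853*z(2 - 1*(-5)) = -1579853*(6 + (2 - 1*(-5)))/(2*(2 - 1*(-5))) = -1579853*(6 + (2 + 5))/(2*(2 + 5)) = -1579853*(6 + 7)/(2*7) = -1579853*13/(2*7) = -1579853*13/14 = -20538089/14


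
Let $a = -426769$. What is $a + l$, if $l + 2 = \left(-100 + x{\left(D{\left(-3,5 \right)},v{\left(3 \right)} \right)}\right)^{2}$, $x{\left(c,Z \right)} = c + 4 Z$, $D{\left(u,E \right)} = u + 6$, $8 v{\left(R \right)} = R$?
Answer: $- \frac{1670603}{4} \approx -4.1765 \cdot 10^{5}$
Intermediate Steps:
$v{\left(R \right)} = \frac{R}{8}$
$D{\left(u,E \right)} = 6 + u$
$l = \frac{36473}{4}$ ($l = -2 + \left(-100 + \left(\left(6 - 3\right) + 4 \cdot \frac{1}{8} \cdot 3\right)\right)^{2} = -2 + \left(-100 + \left(3 + 4 \cdot \frac{3}{8}\right)\right)^{2} = -2 + \left(-100 + \left(3 + \frac{3}{2}\right)\right)^{2} = -2 + \left(-100 + \frac{9}{2}\right)^{2} = -2 + \left(- \frac{191}{2}\right)^{2} = -2 + \frac{36481}{4} = \frac{36473}{4} \approx 9118.3$)
$a + l = -426769 + \frac{36473}{4} = - \frac{1670603}{4}$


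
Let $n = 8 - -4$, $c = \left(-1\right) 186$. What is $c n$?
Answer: $-2232$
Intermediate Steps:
$c = -186$
$n = 12$ ($n = 8 + 4 = 12$)
$c n = \left(-186\right) 12 = -2232$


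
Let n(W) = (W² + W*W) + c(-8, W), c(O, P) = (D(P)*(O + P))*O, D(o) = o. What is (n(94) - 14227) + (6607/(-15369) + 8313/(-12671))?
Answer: -11923594134767/194740599 ≈ -61228.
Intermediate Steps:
c(O, P) = O*P*(O + P) (c(O, P) = (P*(O + P))*O = O*P*(O + P))
n(W) = 2*W² - 8*W*(-8 + W) (n(W) = (W² + W*W) - 8*W*(-8 + W) = (W² + W²) - 8*W*(-8 + W) = 2*W² - 8*W*(-8 + W))
(n(94) - 14227) + (6607/(-15369) + 8313/(-12671)) = (2*94*(32 - 3*94) - 14227) + (6607/(-15369) + 8313/(-12671)) = (2*94*(32 - 282) - 14227) + (6607*(-1/15369) + 8313*(-1/12671)) = (2*94*(-250) - 14227) + (-6607/15369 - 8313/12671) = (-47000 - 14227) - 211479794/194740599 = -61227 - 211479794/194740599 = -11923594134767/194740599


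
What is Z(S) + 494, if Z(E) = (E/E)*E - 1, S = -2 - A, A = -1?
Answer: 492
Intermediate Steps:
S = -1 (S = -2 - 1*(-1) = -2 + 1 = -1)
Z(E) = -1 + E (Z(E) = 1*E - 1 = E - 1 = -1 + E)
Z(S) + 494 = (-1 - 1) + 494 = -2 + 494 = 492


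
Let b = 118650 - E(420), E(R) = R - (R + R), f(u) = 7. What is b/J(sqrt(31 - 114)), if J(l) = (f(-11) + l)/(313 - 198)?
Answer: 15975225/22 - 2282175*I*sqrt(83)/22 ≈ 7.2615e+5 - 9.4507e+5*I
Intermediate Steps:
E(R) = -R (E(R) = R - 2*R = -R)
J(l) = 7/115 + l/115 (J(l) = (7 + l)/(313 - 198) = (7 + l)/115 = (7 + l)*(1/115) = 7/115 + l/115)
b = 119070 (b = 118650 - (-1)*420 = 118650 - 1*(-420) = 118650 + 420 = 119070)
b/J(sqrt(31 - 114)) = 119070/(7/115 + sqrt(31 - 114)/115) = 119070/(7/115 + sqrt(-83)/115) = 119070/(7/115 + (I*sqrt(83))/115) = 119070/(7/115 + I*sqrt(83)/115)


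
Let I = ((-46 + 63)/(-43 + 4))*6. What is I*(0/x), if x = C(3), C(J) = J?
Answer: 0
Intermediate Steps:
x = 3
I = -34/13 (I = (17/(-39))*6 = (17*(-1/39))*6 = -17/39*6 = -34/13 ≈ -2.6154)
I*(0/x) = -0/3 = -34/13*0 = 0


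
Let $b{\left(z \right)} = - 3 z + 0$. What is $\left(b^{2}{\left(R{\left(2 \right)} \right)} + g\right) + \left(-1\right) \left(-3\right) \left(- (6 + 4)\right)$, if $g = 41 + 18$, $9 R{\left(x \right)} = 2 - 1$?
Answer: $\frac{262}{9} \approx 29.111$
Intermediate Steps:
$R{\left(x \right)} = \frac{1}{9}$ ($R{\left(x \right)} = \frac{2 - 1}{9} = \frac{1}{9} \cdot 1 = \frac{1}{9}$)
$b{\left(z \right)} = - 3 z$
$g = 59$
$\left(b^{2}{\left(R{\left(2 \right)} \right)} + g\right) + \left(-1\right) \left(-3\right) \left(- (6 + 4)\right) = \left(\left(\left(-3\right) \frac{1}{9}\right)^{2} + 59\right) + \left(-1\right) \left(-3\right) \left(- (6 + 4)\right) = \left(\left(- \frac{1}{3}\right)^{2} + 59\right) + 3 \left(\left(-1\right) 10\right) = \left(\frac{1}{9} + 59\right) + 3 \left(-10\right) = \frac{532}{9} - 30 = \frac{262}{9}$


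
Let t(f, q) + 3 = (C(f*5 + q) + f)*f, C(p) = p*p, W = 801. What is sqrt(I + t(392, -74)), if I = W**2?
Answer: sqrt(1395137694) ≈ 37352.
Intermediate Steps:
C(p) = p**2
I = 641601 (I = 801**2 = 641601)
t(f, q) = -3 + f*(f + (q + 5*f)**2) (t(f, q) = -3 + ((f*5 + q)**2 + f)*f = -3 + ((5*f + q)**2 + f)*f = -3 + ((q + 5*f)**2 + f)*f = -3 + (f + (q + 5*f)**2)*f = -3 + f*(f + (q + 5*f)**2))
sqrt(I + t(392, -74)) = sqrt(641601 + (-3 + 392**2 + 392*(-74 + 5*392)**2)) = sqrt(641601 + (-3 + 153664 + 392*(-74 + 1960)**2)) = sqrt(641601 + (-3 + 153664 + 392*1886**2)) = sqrt(641601 + (-3 + 153664 + 392*3556996)) = sqrt(641601 + (-3 + 153664 + 1394342432)) = sqrt(641601 + 1394496093) = sqrt(1395137694)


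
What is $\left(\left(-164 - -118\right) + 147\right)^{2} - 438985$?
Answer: $-428784$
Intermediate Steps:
$\left(\left(-164 - -118\right) + 147\right)^{2} - 438985 = \left(\left(-164 + 118\right) + 147\right)^{2} - 438985 = \left(-46 + 147\right)^{2} - 438985 = 101^{2} - 438985 = 10201 - 438985 = -428784$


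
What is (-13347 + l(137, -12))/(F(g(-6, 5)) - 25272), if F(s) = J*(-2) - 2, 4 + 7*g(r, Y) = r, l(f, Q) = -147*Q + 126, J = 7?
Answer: 11457/25288 ≈ 0.45306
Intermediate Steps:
l(f, Q) = 126 - 147*Q
g(r, Y) = -4/7 + r/7
F(s) = -16 (F(s) = 7*(-2) - 2 = -14 - 2 = -16)
(-13347 + l(137, -12))/(F(g(-6, 5)) - 25272) = (-13347 + (126 - 147*(-12)))/(-16 - 25272) = (-13347 + (126 + 1764))/(-25288) = (-13347 + 1890)*(-1/25288) = -11457*(-1/25288) = 11457/25288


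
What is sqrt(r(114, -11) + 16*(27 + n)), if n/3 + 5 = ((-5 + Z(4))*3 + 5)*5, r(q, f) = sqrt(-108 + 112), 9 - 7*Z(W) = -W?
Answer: I*sqrt(42574)/7 ≈ 29.476*I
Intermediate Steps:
Z(W) = 9/7 + W/7 (Z(W) = 9/7 - (-1)*W/7 = 9/7 + W/7)
r(q, f) = 2 (r(q, f) = sqrt(4) = 2)
n = -570/7 (n = -15 + 3*(((-5 + (9/7 + (1/7)*4))*3 + 5)*5) = -15 + 3*(((-5 + (9/7 + 4/7))*3 + 5)*5) = -15 + 3*(((-5 + 13/7)*3 + 5)*5) = -15 + 3*((-22/7*3 + 5)*5) = -15 + 3*((-66/7 + 5)*5) = -15 + 3*(-31/7*5) = -15 + 3*(-155/7) = -15 - 465/7 = -570/7 ≈ -81.429)
sqrt(r(114, -11) + 16*(27 + n)) = sqrt(2 + 16*(27 - 570/7)) = sqrt(2 + 16*(-381/7)) = sqrt(2 - 6096/7) = sqrt(-6082/7) = I*sqrt(42574)/7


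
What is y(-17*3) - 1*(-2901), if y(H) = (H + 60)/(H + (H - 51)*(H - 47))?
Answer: 3205606/1105 ≈ 2901.0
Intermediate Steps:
y(H) = (60 + H)/(H + (-51 + H)*(-47 + H))
y(-17*3) - 1*(-2901) = (60 - 17*3)/(2397 + (-17*3)² - (-1649)*3) - 1*(-2901) = (60 - 51)/(2397 + (-51)² - 97*(-51)) + 2901 = 9/(2397 + 2601 + 4947) + 2901 = 9/9945 + 2901 = (1/9945)*9 + 2901 = 1/1105 + 2901 = 3205606/1105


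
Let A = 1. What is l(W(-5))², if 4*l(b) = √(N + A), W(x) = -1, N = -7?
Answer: -3/8 ≈ -0.37500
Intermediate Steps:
l(b) = I*√6/4 (l(b) = √(-7 + 1)/4 = √(-6)/4 = (I*√6)/4 = I*√6/4)
l(W(-5))² = (I*√6/4)² = -3/8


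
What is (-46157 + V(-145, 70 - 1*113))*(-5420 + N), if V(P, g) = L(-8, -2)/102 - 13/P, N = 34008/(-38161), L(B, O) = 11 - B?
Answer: 2434812896328034/9731055 ≈ 2.5021e+8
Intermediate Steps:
N = -34008/38161 (N = 34008*(-1/38161) = -34008/38161 ≈ -0.89117)
V(P, g) = 19/102 - 13/P (V(P, g) = (11 - 1*(-8))/102 - 13/P = (11 + 8)*(1/102) - 13/P = 19*(1/102) - 13/P = 19/102 - 13/P)
(-46157 + V(-145, 70 - 1*113))*(-5420 + N) = (-46157 + (19/102 - 13/(-145)))*(-5420 - 34008/38161) = (-46157 + (19/102 - 13*(-1/145)))*(-206866628/38161) = (-46157 + (19/102 + 13/145))*(-206866628/38161) = (-46157 + 4081/14790)*(-206866628/38161) = -682657949/14790*(-206866628/38161) = 2434812896328034/9731055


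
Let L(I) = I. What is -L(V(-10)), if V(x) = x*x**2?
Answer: 1000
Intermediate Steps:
V(x) = x**3
-L(V(-10)) = -1*(-10)**3 = -1*(-1000) = 1000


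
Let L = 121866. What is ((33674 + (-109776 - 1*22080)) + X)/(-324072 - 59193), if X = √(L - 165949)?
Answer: 98182/383265 - I*√44083/383265 ≈ 0.25617 - 0.00054782*I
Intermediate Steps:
X = I*√44083 (X = √(121866 - 165949) = √(-44083) = I*√44083 ≈ 209.96*I)
((33674 + (-109776 - 1*22080)) + X)/(-324072 - 59193) = ((33674 + (-109776 - 1*22080)) + I*√44083)/(-324072 - 59193) = ((33674 + (-109776 - 22080)) + I*√44083)/(-383265) = ((33674 - 131856) + I*√44083)*(-1/383265) = (-98182 + I*√44083)*(-1/383265) = 98182/383265 - I*√44083/383265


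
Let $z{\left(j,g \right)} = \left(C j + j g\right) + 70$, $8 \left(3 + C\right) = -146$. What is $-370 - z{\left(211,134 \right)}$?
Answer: $- \frac{96921}{4} \approx -24230.0$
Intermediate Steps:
$C = - \frac{85}{4}$ ($C = -3 + \frac{1}{8} \left(-146\right) = -3 - \frac{73}{4} = - \frac{85}{4} \approx -21.25$)
$z{\left(j,g \right)} = 70 - \frac{85 j}{4} + g j$ ($z{\left(j,g \right)} = \left(- \frac{85 j}{4} + j g\right) + 70 = \left(- \frac{85 j}{4} + g j\right) + 70 = 70 - \frac{85 j}{4} + g j$)
$-370 - z{\left(211,134 \right)} = -370 - \left(70 - \frac{17935}{4} + 134 \cdot 211\right) = -370 - \left(70 - \frac{17935}{4} + 28274\right) = -370 - \frac{95441}{4} = - \frac{96921}{4}$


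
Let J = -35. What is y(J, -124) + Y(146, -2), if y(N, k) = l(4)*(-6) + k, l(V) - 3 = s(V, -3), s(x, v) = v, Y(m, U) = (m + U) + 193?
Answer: 213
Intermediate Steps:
Y(m, U) = 193 + U + m (Y(m, U) = (U + m) + 193 = 193 + U + m)
l(V) = 0 (l(V) = 3 - 3 = 0)
y(N, k) = k (y(N, k) = 0*(-6) + k = 0 + k = k)
y(J, -124) + Y(146, -2) = -124 + (193 - 2 + 146) = -124 + 337 = 213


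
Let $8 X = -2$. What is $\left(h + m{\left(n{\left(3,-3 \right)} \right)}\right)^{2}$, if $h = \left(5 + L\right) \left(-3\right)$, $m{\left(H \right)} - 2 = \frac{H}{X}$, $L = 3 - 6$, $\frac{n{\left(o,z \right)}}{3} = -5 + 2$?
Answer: $1024$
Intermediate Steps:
$X = - \frac{1}{4}$ ($X = \frac{1}{8} \left(-2\right) = - \frac{1}{4} \approx -0.25$)
$n{\left(o,z \right)} = -9$ ($n{\left(o,z \right)} = 3 \left(-5 + 2\right) = 3 \left(-3\right) = -9$)
$L = -3$ ($L = 3 - 6 = -3$)
$m{\left(H \right)} = 2 - 4 H$ ($m{\left(H \right)} = 2 + \frac{H}{- \frac{1}{4}} = 2 + H \left(-4\right) = 2 - 4 H$)
$h = -6$ ($h = \left(5 - 3\right) \left(-3\right) = 2 \left(-3\right) = -6$)
$\left(h + m{\left(n{\left(3,-3 \right)} \right)}\right)^{2} = \left(-6 + \left(2 - -36\right)\right)^{2} = \left(-6 + \left(2 + 36\right)\right)^{2} = \left(-6 + 38\right)^{2} = 32^{2} = 1024$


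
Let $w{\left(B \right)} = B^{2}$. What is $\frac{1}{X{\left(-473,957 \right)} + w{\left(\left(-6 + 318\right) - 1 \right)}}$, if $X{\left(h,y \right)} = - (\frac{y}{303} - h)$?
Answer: $\frac{101}{9720729} \approx 1.039 \cdot 10^{-5}$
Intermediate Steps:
$X{\left(h,y \right)} = h - \frac{y}{303}$ ($X{\left(h,y \right)} = - (y \frac{1}{303} - h) = - (\frac{y}{303} - h) = - (- h + \frac{y}{303}) = h - \frac{y}{303}$)
$\frac{1}{X{\left(-473,957 \right)} + w{\left(\left(-6 + 318\right) - 1 \right)}} = \frac{1}{\left(-473 - \frac{319}{101}\right) + \left(\left(-6 + 318\right) - 1\right)^{2}} = \frac{1}{\left(-473 - \frac{319}{101}\right) + \left(312 - 1\right)^{2}} = \frac{1}{- \frac{48092}{101} + 311^{2}} = \frac{1}{- \frac{48092}{101} + 96721} = \frac{1}{\frac{9720729}{101}} = \frac{101}{9720729}$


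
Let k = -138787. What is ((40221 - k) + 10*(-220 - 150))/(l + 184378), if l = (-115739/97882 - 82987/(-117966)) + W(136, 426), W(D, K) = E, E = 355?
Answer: 126514831280481/133316241885466 ≈ 0.94898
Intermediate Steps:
W(D, K) = 355
l = 1023391302730/2886687003 (l = (-115739/97882 - 82987/(-117966)) + 355 = (-115739*1/97882 - 82987*(-1/117966)) + 355 = (-115739/97882 + 82987/117966) + 355 = -1382583335/2886687003 + 355 = 1023391302730/2886687003 ≈ 354.52)
((40221 - k) + 10*(-220 - 150))/(l + 184378) = ((40221 - 1*(-138787)) + 10*(-220 - 150))/(1023391302730/2886687003 + 184378) = ((40221 + 138787) + 10*(-370))/(533264967541864/2886687003) = (179008 - 3700)*(2886687003/533264967541864) = 175308*(2886687003/533264967541864) = 126514831280481/133316241885466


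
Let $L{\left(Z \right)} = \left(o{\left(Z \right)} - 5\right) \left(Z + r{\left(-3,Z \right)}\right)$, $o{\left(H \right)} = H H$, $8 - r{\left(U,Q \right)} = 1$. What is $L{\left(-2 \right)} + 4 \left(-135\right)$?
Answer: $-545$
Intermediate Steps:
$r{\left(U,Q \right)} = 7$ ($r{\left(U,Q \right)} = 8 - 1 = 7$)
$o{\left(H \right)} = H^{2}$
$L{\left(Z \right)} = \left(-5 + Z^{2}\right) \left(7 + Z\right)$ ($L{\left(Z \right)} = \left(Z^{2} - 5\right) \left(Z + 7\right) = \left(-5 + Z^{2}\right) \left(7 + Z\right)$)
$L{\left(-2 \right)} + 4 \left(-135\right) = \left(-35 + \left(-2\right)^{3} - -10 + 7 \left(-2\right)^{2}\right) + 4 \left(-135\right) = \left(-35 - 8 + 10 + 7 \cdot 4\right) - 540 = \left(-35 - 8 + 10 + 28\right) - 540 = -5 - 540 = -545$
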